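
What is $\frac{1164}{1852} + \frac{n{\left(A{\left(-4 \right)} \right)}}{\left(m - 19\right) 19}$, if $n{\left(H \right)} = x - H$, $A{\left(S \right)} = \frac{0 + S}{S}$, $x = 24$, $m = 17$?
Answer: $\frac{409}{17594} \approx 0.023247$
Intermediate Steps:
$A{\left(S \right)} = 1$ ($A{\left(S \right)} = \frac{S}{S} = 1$)
$n{\left(H \right)} = 24 - H$
$\frac{1164}{1852} + \frac{n{\left(A{\left(-4 \right)} \right)}}{\left(m - 19\right) 19} = \frac{1164}{1852} + \frac{24 - 1}{\left(17 - 19\right) 19} = 1164 \cdot \frac{1}{1852} + \frac{24 - 1}{\left(-2\right) 19} = \frac{291}{463} + \frac{23}{-38} = \frac{291}{463} + 23 \left(- \frac{1}{38}\right) = \frac{291}{463} - \frac{23}{38} = \frac{409}{17594}$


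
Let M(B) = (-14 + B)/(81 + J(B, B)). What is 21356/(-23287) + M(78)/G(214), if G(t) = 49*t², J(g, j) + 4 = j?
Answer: -1857013917588/2024924694485 ≈ -0.91708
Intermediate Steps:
J(g, j) = -4 + j
M(B) = (-14 + B)/(77 + B) (M(B) = (-14 + B)/(81 + (-4 + B)) = (-14 + B)/(77 + B))
21356/(-23287) + M(78)/G(214) = 21356/(-23287) + ((-14 + 78)/(77 + 78))/((49*214²)) = 21356*(-1/23287) + (64/155)/((49*45796)) = -21356/23287 + ((1/155)*64)/2244004 = -21356/23287 + (64/155)*(1/2244004) = -21356/23287 + 16/86955155 = -1857013917588/2024924694485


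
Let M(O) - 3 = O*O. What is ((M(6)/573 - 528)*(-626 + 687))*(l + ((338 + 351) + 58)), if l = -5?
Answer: -4563993770/191 ≈ -2.3895e+7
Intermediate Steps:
M(O) = 3 + O² (M(O) = 3 + O*O = 3 + O²)
((M(6)/573 - 528)*(-626 + 687))*(l + ((338 + 351) + 58)) = (((3 + 6²)/573 - 528)*(-626 + 687))*(-5 + ((338 + 351) + 58)) = (((3 + 36)*(1/573) - 528)*61)*(-5 + (689 + 58)) = ((39*(1/573) - 528)*61)*(-5 + 747) = ((13/191 - 528)*61)*742 = -100835/191*61*742 = -6150935/191*742 = -4563993770/191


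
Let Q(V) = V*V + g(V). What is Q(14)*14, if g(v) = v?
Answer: 2940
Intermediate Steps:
Q(V) = V + V**2 (Q(V) = V*V + V = V**2 + V = V + V**2)
Q(14)*14 = (14*(1 + 14))*14 = (14*15)*14 = 210*14 = 2940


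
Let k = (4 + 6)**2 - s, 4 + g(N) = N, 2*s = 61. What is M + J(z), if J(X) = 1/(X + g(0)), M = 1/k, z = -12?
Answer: -107/2224 ≈ -0.048111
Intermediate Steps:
s = 61/2 (s = (1/2)*61 = 61/2 ≈ 30.500)
g(N) = -4 + N
k = 139/2 (k = (4 + 6)**2 - 1*61/2 = 10**2 - 61/2 = 100 - 61/2 = 139/2 ≈ 69.500)
M = 2/139 (M = 1/(139/2) = 2/139 ≈ 0.014388)
J(X) = 1/(-4 + X) (J(X) = 1/(X + (-4 + 0)) = 1/(X - 4) = 1/(-4 + X))
M + J(z) = 2/139 + 1/(-4 - 12) = 2/139 + 1/(-16) = 2/139 - 1/16 = -107/2224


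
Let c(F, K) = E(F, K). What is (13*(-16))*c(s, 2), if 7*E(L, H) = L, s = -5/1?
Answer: 1040/7 ≈ 148.57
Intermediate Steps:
s = -5 (s = -5*1 = -5)
E(L, H) = L/7
c(F, K) = F/7
(13*(-16))*c(s, 2) = (13*(-16))*((1/7)*(-5)) = -208*(-5/7) = 1040/7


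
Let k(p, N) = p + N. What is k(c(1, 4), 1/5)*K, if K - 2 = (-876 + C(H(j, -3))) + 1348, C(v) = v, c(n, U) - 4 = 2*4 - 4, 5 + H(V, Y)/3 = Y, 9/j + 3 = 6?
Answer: 3690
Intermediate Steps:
j = 3 (j = 9/(-3 + 6) = 9/3 = 9*(⅓) = 3)
H(V, Y) = -15 + 3*Y
c(n, U) = 8 (c(n, U) = 4 + (2*4 - 4) = 4 + (8 - 4) = 4 + 4 = 8)
K = 450 (K = 2 + ((-876 + (-15 + 3*(-3))) + 1348) = 2 + ((-876 + (-15 - 9)) + 1348) = 2 + ((-876 - 24) + 1348) = 2 + (-900 + 1348) = 2 + 448 = 450)
k(p, N) = N + p
k(c(1, 4), 1/5)*K = (1/5 + 8)*450 = (⅕ + 8)*450 = (41/5)*450 = 3690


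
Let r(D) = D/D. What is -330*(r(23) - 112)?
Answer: 36630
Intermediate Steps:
r(D) = 1
-330*(r(23) - 112) = -330*(1 - 112) = -330*(-111) = 36630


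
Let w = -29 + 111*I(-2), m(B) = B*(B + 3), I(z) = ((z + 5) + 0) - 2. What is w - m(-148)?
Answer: -21378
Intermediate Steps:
I(z) = 3 + z (I(z) = ((5 + z) + 0) - 2 = (5 + z) - 2 = 3 + z)
m(B) = B*(3 + B)
w = 82 (w = -29 + 111*(3 - 2) = -29 + 111*1 = -29 + 111 = 82)
w - m(-148) = 82 - (-148)*(3 - 148) = 82 - (-148)*(-145) = 82 - 1*21460 = 82 - 21460 = -21378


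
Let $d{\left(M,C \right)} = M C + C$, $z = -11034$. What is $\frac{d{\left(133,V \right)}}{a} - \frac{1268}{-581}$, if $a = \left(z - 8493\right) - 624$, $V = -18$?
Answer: $\frac{2994760}{1300859} \approx 2.3021$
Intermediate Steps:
$d{\left(M,C \right)} = C + C M$ ($d{\left(M,C \right)} = C M + C = C + C M$)
$a = -20151$ ($a = \left(-11034 - 8493\right) - 624 = -19527 - 624 = -20151$)
$\frac{d{\left(133,V \right)}}{a} - \frac{1268}{-581} = \frac{\left(-18\right) \left(1 + 133\right)}{-20151} - \frac{1268}{-581} = \left(-18\right) 134 \left(- \frac{1}{20151}\right) - - \frac{1268}{581} = \left(-2412\right) \left(- \frac{1}{20151}\right) + \frac{1268}{581} = \frac{268}{2239} + \frac{1268}{581} = \frac{2994760}{1300859}$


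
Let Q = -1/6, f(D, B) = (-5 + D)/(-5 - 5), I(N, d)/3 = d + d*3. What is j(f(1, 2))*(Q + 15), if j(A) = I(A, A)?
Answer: 356/5 ≈ 71.200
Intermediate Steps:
I(N, d) = 12*d (I(N, d) = 3*(d + d*3) = 3*(d + 3*d) = 3*(4*d) = 12*d)
f(D, B) = ½ - D/10 (f(D, B) = (-5 + D)/(-10) = (-5 + D)*(-⅒) = ½ - D/10)
j(A) = 12*A
Q = -⅙ (Q = -1*⅙ = -⅙ ≈ -0.16667)
j(f(1, 2))*(Q + 15) = (12*(½ - ⅒*1))*(-⅙ + 15) = (12*(½ - ⅒))*(89/6) = (12*(⅖))*(89/6) = (24/5)*(89/6) = 356/5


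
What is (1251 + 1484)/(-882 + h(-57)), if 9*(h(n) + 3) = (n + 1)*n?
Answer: -8205/1591 ≈ -5.1571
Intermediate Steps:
h(n) = -3 + n*(1 + n)/9 (h(n) = -3 + ((n + 1)*n)/9 = -3 + ((1 + n)*n)/9 = -3 + (n*(1 + n))/9 = -3 + n*(1 + n)/9)
(1251 + 1484)/(-882 + h(-57)) = (1251 + 1484)/(-882 + (-3 + (1/9)*(-57) + (1/9)*(-57)**2)) = 2735/(-882 + (-3 - 19/3 + (1/9)*3249)) = 2735/(-882 + (-3 - 19/3 + 361)) = 2735/(-882 + 1055/3) = 2735/(-1591/3) = 2735*(-3/1591) = -8205/1591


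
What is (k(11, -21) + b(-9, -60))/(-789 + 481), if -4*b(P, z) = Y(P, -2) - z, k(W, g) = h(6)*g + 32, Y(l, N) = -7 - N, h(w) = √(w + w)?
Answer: -73/1232 + 3*√3/22 ≈ 0.17694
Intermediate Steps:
h(w) = √2*√w (h(w) = √(2*w) = √2*√w)
k(W, g) = 32 + 2*g*√3 (k(W, g) = (√2*√6)*g + 32 = (2*√3)*g + 32 = 2*g*√3 + 32 = 32 + 2*g*√3)
b(P, z) = 5/4 + z/4 (b(P, z) = -((-7 - 1*(-2)) - z)/4 = -((-7 + 2) - z)/4 = -(-5 - z)/4 = 5/4 + z/4)
(k(11, -21) + b(-9, -60))/(-789 + 481) = ((32 + 2*(-21)*√3) + (5/4 + (¼)*(-60)))/(-789 + 481) = ((32 - 42*√3) + (5/4 - 15))/(-308) = ((32 - 42*√3) - 55/4)*(-1/308) = (73/4 - 42*√3)*(-1/308) = -73/1232 + 3*√3/22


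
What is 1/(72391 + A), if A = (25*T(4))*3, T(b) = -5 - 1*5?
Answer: 1/71641 ≈ 1.3958e-5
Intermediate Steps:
T(b) = -10 (T(b) = -5 - 5 = -10)
A = -750 (A = (25*(-10))*3 = -250*3 = -750)
1/(72391 + A) = 1/(72391 - 750) = 1/71641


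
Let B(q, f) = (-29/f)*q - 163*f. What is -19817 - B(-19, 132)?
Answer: 223717/132 ≈ 1694.8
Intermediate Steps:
B(q, f) = -163*f - 29*q/f (B(q, f) = -29*q/f - 163*f = -163*f - 29*q/f)
-19817 - B(-19, 132) = -19817 - (-163*132 - 29*(-19)/132) = -19817 - (-21516 - 29*(-19)*1/132) = -19817 - (-21516 + 551/132) = -19817 - 1*(-2839561/132) = -19817 + 2839561/132 = 223717/132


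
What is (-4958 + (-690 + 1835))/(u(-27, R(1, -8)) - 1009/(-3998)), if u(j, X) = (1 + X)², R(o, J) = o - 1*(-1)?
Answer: -15244374/36991 ≈ -412.11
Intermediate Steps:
R(o, J) = 1 + o (R(o, J) = o + 1 = 1 + o)
(-4958 + (-690 + 1835))/(u(-27, R(1, -8)) - 1009/(-3998)) = (-4958 + (-690 + 1835))/((1 + (1 + 1))² - 1009/(-3998)) = (-4958 + 1145)/((1 + 2)² - 1009*(-1/3998)) = -3813/(3² + 1009/3998) = -3813/(9 + 1009/3998) = -3813/36991/3998 = -3813*3998/36991 = -15244374/36991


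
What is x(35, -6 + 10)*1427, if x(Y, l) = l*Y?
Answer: 199780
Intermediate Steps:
x(Y, l) = Y*l
x(35, -6 + 10)*1427 = (35*(-6 + 10))*1427 = (35*4)*1427 = 140*1427 = 199780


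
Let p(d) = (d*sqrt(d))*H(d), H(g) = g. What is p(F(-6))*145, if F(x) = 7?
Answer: 7105*sqrt(7) ≈ 18798.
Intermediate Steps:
p(d) = d**(5/2) (p(d) = (d*sqrt(d))*d = d**(3/2)*d = d**(5/2))
p(F(-6))*145 = 7**(5/2)*145 = (49*sqrt(7))*145 = 7105*sqrt(7)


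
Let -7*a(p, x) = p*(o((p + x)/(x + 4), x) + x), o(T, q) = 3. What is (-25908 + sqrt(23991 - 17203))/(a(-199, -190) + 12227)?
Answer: -45339/12094 + 7*sqrt(1697)/24188 ≈ -3.7370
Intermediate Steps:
a(p, x) = -p*(3 + x)/7
(-25908 + sqrt(23991 - 17203))/(a(-199, -190) + 12227) = (-25908 + sqrt(23991 - 17203))/(-1/7*(-199)*(3 - 190) + 12227) = (-25908 + sqrt(6788))/(-1/7*(-199)*(-187) + 12227) = (-25908 + 2*sqrt(1697))/(-37213/7 + 12227) = (-25908 + 2*sqrt(1697))/(48376/7) = (-25908 + 2*sqrt(1697))*(7/48376) = -45339/12094 + 7*sqrt(1697)/24188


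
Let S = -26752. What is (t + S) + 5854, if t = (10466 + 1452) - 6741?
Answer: -15721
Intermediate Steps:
t = 5177 (t = 11918 - 6741 = 5177)
(t + S) + 5854 = (5177 - 26752) + 5854 = -21575 + 5854 = -15721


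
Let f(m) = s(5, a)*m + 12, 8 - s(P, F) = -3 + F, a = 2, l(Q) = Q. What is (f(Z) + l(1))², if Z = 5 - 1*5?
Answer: 169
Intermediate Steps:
Z = 0 (Z = 5 - 5 = 0)
s(P, F) = 11 - F (s(P, F) = 8 - (-3 + F) = 8 + (3 - F) = 11 - F)
f(m) = 12 + 9*m (f(m) = (11 - 1*2)*m + 12 = (11 - 2)*m + 12 = 9*m + 12 = 12 + 9*m)
(f(Z) + l(1))² = ((12 + 9*0) + 1)² = ((12 + 0) + 1)² = (12 + 1)² = 13² = 169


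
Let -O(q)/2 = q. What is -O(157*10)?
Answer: 3140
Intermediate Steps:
O(q) = -2*q
-O(157*10) = -(-2)*157*10 = -(-2)*1570 = -1*(-3140) = 3140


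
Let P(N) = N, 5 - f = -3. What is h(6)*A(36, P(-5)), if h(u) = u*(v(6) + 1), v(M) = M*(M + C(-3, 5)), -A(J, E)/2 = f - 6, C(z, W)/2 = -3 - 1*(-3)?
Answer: -888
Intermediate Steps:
f = 8 (f = 5 - 1*(-3) = 5 + 3 = 8)
C(z, W) = 0 (C(z, W) = 2*(-3 - 1*(-3)) = 2*(-3 + 3) = 2*0 = 0)
A(J, E) = -4 (A(J, E) = -2*(8 - 6) = -2*2 = -4)
v(M) = M**2 (v(M) = M*(M + 0) = M*M = M**2)
h(u) = 37*u (h(u) = u*(6**2 + 1) = u*(36 + 1) = u*37 = 37*u)
h(6)*A(36, P(-5)) = (37*6)*(-4) = 222*(-4) = -888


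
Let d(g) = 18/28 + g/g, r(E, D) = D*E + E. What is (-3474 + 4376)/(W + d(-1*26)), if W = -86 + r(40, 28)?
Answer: 1148/1369 ≈ 0.83857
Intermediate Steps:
r(E, D) = E + D*E
d(g) = 23/14 (d(g) = 18*(1/28) + 1 = 9/14 + 1 = 23/14)
W = 1074 (W = -86 + 40*(1 + 28) = -86 + 40*29 = -86 + 1160 = 1074)
(-3474 + 4376)/(W + d(-1*26)) = (-3474 + 4376)/(1074 + 23/14) = 902/(15059/14) = 902*(14/15059) = 1148/1369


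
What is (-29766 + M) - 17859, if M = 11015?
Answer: -36610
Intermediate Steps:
(-29766 + M) - 17859 = (-29766 + 11015) - 17859 = -18751 - 17859 = -36610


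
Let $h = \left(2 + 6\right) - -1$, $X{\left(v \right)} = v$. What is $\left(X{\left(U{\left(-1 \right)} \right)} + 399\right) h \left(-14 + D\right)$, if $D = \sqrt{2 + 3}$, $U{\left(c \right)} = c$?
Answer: $-50148 + 3582 \sqrt{5} \approx -42138.0$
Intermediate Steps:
$D = \sqrt{5} \approx 2.2361$
$h = 9$ ($h = 8 + 1 = 9$)
$\left(X{\left(U{\left(-1 \right)} \right)} + 399\right) h \left(-14 + D\right) = \left(-1 + 399\right) 9 \left(-14 + \sqrt{5}\right) = 398 \left(-126 + 9 \sqrt{5}\right) = -50148 + 3582 \sqrt{5}$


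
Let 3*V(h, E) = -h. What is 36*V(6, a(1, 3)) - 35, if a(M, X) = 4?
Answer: -107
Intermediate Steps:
V(h, E) = -h/3 (V(h, E) = (-h)/3 = -h/3)
36*V(6, a(1, 3)) - 35 = 36*(-⅓*6) - 35 = 36*(-2) - 35 = -72 - 35 = -107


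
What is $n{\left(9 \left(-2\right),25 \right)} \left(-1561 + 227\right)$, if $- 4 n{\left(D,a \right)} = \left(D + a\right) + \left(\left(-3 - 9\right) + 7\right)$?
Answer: $667$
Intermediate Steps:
$n{\left(D,a \right)} = \frac{5}{4} - \frac{D}{4} - \frac{a}{4}$ ($n{\left(D,a \right)} = - \frac{\left(D + a\right) + \left(\left(-3 - 9\right) + 7\right)}{4} = - \frac{\left(D + a\right) + \left(-12 + 7\right)}{4} = - \frac{\left(D + a\right) - 5}{4} = - \frac{-5 + D + a}{4} = \frac{5}{4} - \frac{D}{4} - \frac{a}{4}$)
$n{\left(9 \left(-2\right),25 \right)} \left(-1561 + 227\right) = \left(\frac{5}{4} - \frac{9 \left(-2\right)}{4} - \frac{25}{4}\right) \left(-1561 + 227\right) = \left(\frac{5}{4} - - \frac{9}{2} - \frac{25}{4}\right) \left(-1334\right) = \left(\frac{5}{4} + \frac{9}{2} - \frac{25}{4}\right) \left(-1334\right) = \left(- \frac{1}{2}\right) \left(-1334\right) = 667$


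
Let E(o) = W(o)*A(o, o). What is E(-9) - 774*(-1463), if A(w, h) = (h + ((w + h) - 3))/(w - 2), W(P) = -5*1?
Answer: 12455832/11 ≈ 1.1323e+6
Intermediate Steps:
W(P) = -5
A(w, h) = (-3 + w + 2*h)/(-2 + w) (A(w, h) = (h + ((h + w) - 3))/(-2 + w) = (h + (-3 + h + w))/(-2 + w) = (-3 + w + 2*h)/(-2 + w))
E(o) = -5*(-3 + 3*o)/(-2 + o) (E(o) = -5*(-3 + o + 2*o)/(-2 + o) = -5*(-3 + 3*o)/(-2 + o))
E(-9) - 774*(-1463) = 15*(1 - 1*(-9))/(-2 - 9) - 774*(-1463) = 15*(1 + 9)/(-11) + 1132362 = 15*(-1/11)*10 + 1132362 = -150/11 + 1132362 = 12455832/11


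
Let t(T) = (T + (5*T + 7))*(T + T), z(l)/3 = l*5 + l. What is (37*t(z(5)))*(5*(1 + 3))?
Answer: 72860400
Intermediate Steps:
z(l) = 18*l (z(l) = 3*(l*5 + l) = 3*(5*l + l) = 3*(6*l) = 18*l)
t(T) = 2*T*(7 + 6*T) (t(T) = (T + (7 + 5*T))*(2*T) = (7 + 6*T)*(2*T) = 2*T*(7 + 6*T))
(37*t(z(5)))*(5*(1 + 3)) = (37*(2*(18*5)*(7 + 6*(18*5))))*(5*(1 + 3)) = (37*(2*90*(7 + 6*90)))*(5*4) = (37*(2*90*(7 + 540)))*20 = (37*(2*90*547))*20 = (37*98460)*20 = 3643020*20 = 72860400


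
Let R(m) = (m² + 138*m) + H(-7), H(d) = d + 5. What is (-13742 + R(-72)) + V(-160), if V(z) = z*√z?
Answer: -18496 - 640*I*√10 ≈ -18496.0 - 2023.9*I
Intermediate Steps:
H(d) = 5 + d
V(z) = z^(3/2)
R(m) = -2 + m² + 138*m (R(m) = (m² + 138*m) + (5 - 7) = (m² + 138*m) - 2 = -2 + m² + 138*m)
(-13742 + R(-72)) + V(-160) = (-13742 + (-2 + (-72)² + 138*(-72))) + (-160)^(3/2) = (-13742 + (-2 + 5184 - 9936)) - 640*I*√10 = (-13742 - 4754) - 640*I*√10 = -18496 - 640*I*√10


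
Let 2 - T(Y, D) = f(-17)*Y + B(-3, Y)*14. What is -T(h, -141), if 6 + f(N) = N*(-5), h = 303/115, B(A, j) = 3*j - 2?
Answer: 33213/115 ≈ 288.81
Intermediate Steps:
B(A, j) = -2 + 3*j
h = 303/115 (h = 303*(1/115) = 303/115 ≈ 2.6348)
f(N) = -6 - 5*N (f(N) = -6 + N*(-5) = -6 - 5*N)
T(Y, D) = 30 - 121*Y (T(Y, D) = 2 - ((-6 - 5*(-17))*Y + (-2 + 3*Y)*14) = 2 - ((-6 + 85)*Y + (-28 + 42*Y)) = 2 - (79*Y + (-28 + 42*Y)) = 2 - (-28 + 121*Y) = 2 + (28 - 121*Y) = 30 - 121*Y)
-T(h, -141) = -(30 - 121*303/115) = -(30 - 36663/115) = -1*(-33213/115) = 33213/115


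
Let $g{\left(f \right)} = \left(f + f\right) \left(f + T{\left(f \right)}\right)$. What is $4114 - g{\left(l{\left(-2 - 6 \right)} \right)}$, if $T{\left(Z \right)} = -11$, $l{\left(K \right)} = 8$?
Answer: $4162$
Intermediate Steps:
$g{\left(f \right)} = 2 f \left(-11 + f\right)$ ($g{\left(f \right)} = \left(f + f\right) \left(f - 11\right) = 2 f \left(-11 + f\right)$)
$4114 - g{\left(l{\left(-2 - 6 \right)} \right)} = 4114 - 2 \cdot 8 \left(-11 + 8\right) = 4114 - 2 \cdot 8 \left(-3\right) = 4114 - -48 = 4114 + 48 = 4162$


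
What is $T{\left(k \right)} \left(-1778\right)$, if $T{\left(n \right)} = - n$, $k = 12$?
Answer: $21336$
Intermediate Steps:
$T{\left(k \right)} \left(-1778\right) = \left(-1\right) 12 \left(-1778\right) = \left(-12\right) \left(-1778\right) = 21336$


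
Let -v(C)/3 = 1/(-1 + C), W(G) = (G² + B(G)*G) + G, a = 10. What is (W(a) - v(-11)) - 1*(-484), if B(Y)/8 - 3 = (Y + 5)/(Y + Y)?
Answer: 3575/4 ≈ 893.75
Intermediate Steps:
B(Y) = 24 + 4*(5 + Y)/Y (B(Y) = 24 + 8*((Y + 5)/(Y + Y)) = 24 + 8*((5 + Y)/((2*Y))) = 24 + 8*((5 + Y)*(1/(2*Y))) = 24 + 8*((5 + Y)/(2*Y)) = 24 + 4*(5 + Y)/Y)
W(G) = G + G² + G*(28 + 20/G) (W(G) = (G² + (28 + 20/G)*G) + G = (G² + G*(28 + 20/G)) + G = G + G² + G*(28 + 20/G))
v(C) = -3/(-1 + C)
(W(a) - v(-11)) - 1*(-484) = ((20 + 10² + 29*10) - (-3)/(-1 - 11)) - 1*(-484) = ((20 + 100 + 290) - (-3)/(-12)) + 484 = (410 - (-3)*(-1)/12) + 484 = (410 - 1*¼) + 484 = (410 - ¼) + 484 = 1639/4 + 484 = 3575/4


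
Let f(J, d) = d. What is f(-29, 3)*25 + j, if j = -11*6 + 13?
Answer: 22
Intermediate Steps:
j = -53 (j = -66 + 13 = -53)
f(-29, 3)*25 + j = 3*25 - 53 = 75 - 53 = 22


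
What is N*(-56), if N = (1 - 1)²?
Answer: 0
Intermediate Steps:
N = 0 (N = 0² = 0)
N*(-56) = 0*(-56) = 0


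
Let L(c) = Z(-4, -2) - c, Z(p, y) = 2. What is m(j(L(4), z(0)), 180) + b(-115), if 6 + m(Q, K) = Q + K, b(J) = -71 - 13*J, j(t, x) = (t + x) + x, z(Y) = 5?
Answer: 1606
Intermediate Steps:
L(c) = 2 - c
j(t, x) = t + 2*x
m(Q, K) = -6 + K + Q (m(Q, K) = -6 + (Q + K) = -6 + (K + Q) = -6 + K + Q)
m(j(L(4), z(0)), 180) + b(-115) = (-6 + 180 + ((2 - 1*4) + 2*5)) + (-71 - 13*(-115)) = (-6 + 180 + ((2 - 4) + 10)) + (-71 + 1495) = (-6 + 180 + (-2 + 10)) + 1424 = (-6 + 180 + 8) + 1424 = 182 + 1424 = 1606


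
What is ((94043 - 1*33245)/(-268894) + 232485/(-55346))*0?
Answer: 0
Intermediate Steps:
((94043 - 1*33245)/(-268894) + 232485/(-55346))*0 = ((94043 - 33245)*(-1/268894) + 232485*(-1/55346))*0 = (60798*(-1/268894) - 232485/55346)*0 = (-30399/134447 - 232485/55346)*0 = -32939373849/7441103662*0 = 0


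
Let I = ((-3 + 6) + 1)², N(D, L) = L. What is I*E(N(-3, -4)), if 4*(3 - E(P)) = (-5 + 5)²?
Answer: 48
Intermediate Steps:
E(P) = 3 (E(P) = 3 - (-5 + 5)²/4 = 3 - ¼*0² = 3 - ¼*0 = 3 + 0 = 3)
I = 16 (I = (3 + 1)² = 4² = 16)
I*E(N(-3, -4)) = 16*3 = 48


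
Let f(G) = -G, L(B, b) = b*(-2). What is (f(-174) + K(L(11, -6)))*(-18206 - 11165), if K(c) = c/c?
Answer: -5139925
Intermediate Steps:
L(B, b) = -2*b
K(c) = 1
(f(-174) + K(L(11, -6)))*(-18206 - 11165) = (-1*(-174) + 1)*(-18206 - 11165) = (174 + 1)*(-29371) = 175*(-29371) = -5139925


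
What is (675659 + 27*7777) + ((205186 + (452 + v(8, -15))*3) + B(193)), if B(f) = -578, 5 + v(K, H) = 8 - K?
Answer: 1091587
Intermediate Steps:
v(K, H) = 3 - K (v(K, H) = -5 + (8 - K) = 3 - K)
(675659 + 27*7777) + ((205186 + (452 + v(8, -15))*3) + B(193)) = (675659 + 27*7777) + ((205186 + (452 + (3 - 1*8))*3) - 578) = (675659 + 209979) + ((205186 + (452 + (3 - 8))*3) - 578) = 885638 + ((205186 + (452 - 5)*3) - 578) = 885638 + ((205186 + 447*3) - 578) = 885638 + ((205186 + 1341) - 578) = 885638 + (206527 - 578) = 885638 + 205949 = 1091587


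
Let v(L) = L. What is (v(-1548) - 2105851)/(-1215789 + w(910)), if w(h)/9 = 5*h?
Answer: 2107399/1174839 ≈ 1.7938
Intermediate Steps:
w(h) = 45*h (w(h) = 9*(5*h) = 45*h)
(v(-1548) - 2105851)/(-1215789 + w(910)) = (-1548 - 2105851)/(-1215789 + 45*910) = -2107399/(-1215789 + 40950) = -2107399/(-1174839) = -2107399*(-1/1174839) = 2107399/1174839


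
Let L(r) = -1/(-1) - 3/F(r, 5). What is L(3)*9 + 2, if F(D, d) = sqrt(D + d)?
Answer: 11 - 27*sqrt(2)/4 ≈ 1.4541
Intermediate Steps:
L(r) = 1 - 3/sqrt(5 + r) (L(r) = -1/(-1) - 3/sqrt(r + 5) = -1*(-1) - 3/sqrt(5 + r) = 1 - 3/sqrt(5 + r))
L(3)*9 + 2 = (1 - 3/sqrt(5 + 3))*9 + 2 = (1 - 3*sqrt(2)/4)*9 + 2 = (9 - 27*sqrt(2)/4) + 2 = 11 - 27*sqrt(2)/4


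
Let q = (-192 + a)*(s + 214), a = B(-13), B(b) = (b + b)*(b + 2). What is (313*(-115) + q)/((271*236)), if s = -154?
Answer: -30355/63956 ≈ -0.47462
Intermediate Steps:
B(b) = 2*b*(2 + b) (B(b) = (2*b)*(2 + b) = 2*b*(2 + b))
a = 286 (a = 2*(-13)*(2 - 13) = 2*(-13)*(-11) = 286)
q = 5640 (q = (-192 + 286)*(-154 + 214) = 94*60 = 5640)
(313*(-115) + q)/((271*236)) = (313*(-115) + 5640)/((271*236)) = (-35995 + 5640)/63956 = -30355*1/63956 = -30355/63956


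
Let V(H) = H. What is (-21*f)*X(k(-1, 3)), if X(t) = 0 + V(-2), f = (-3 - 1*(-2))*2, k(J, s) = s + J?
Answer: -84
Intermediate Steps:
k(J, s) = J + s
f = -2 (f = (-3 + 2)*2 = -1*2 = -2)
X(t) = -2 (X(t) = 0 - 2 = -2)
(-21*f)*X(k(-1, 3)) = -21*(-2)*(-2) = 42*(-2) = -84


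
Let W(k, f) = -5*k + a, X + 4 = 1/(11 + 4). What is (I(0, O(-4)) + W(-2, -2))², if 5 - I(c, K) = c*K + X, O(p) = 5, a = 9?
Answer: 175561/225 ≈ 780.27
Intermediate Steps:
X = -59/15 (X = -4 + 1/(11 + 4) = -4 + 1/15 = -59/15 ≈ -3.9333)
W(k, f) = 9 - 5*k (W(k, f) = -5*k + 9 = 9 - 5*k)
I(c, K) = 134/15 - K*c (I(c, K) = 5 - (c*K - 59/15) = 5 - (K*c - 59/15) = 5 - (-59/15 + K*c) = 5 + (59/15 - K*c) = 134/15 - K*c)
(I(0, O(-4)) + W(-2, -2))² = ((134/15 - 1*5*0) + (9 - 5*(-2)))² = ((134/15 + 0) + (9 + 10))² = (134/15 + 19)² = (419/15)² = 175561/225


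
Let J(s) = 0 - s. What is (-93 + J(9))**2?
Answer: 10404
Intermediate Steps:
J(s) = -s
(-93 + J(9))**2 = (-93 - 1*9)**2 = (-93 - 9)**2 = (-102)**2 = 10404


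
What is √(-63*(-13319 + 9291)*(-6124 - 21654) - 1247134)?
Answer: I*√7050303526 ≈ 83966.0*I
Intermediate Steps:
√(-63*(-13319 + 9291)*(-6124 - 21654) - 1247134) = √(-(-253764)*(-27778) - 1247134) = √(-63*111889784 - 1247134) = √(-7049056392 - 1247134) = √(-7050303526) = I*√7050303526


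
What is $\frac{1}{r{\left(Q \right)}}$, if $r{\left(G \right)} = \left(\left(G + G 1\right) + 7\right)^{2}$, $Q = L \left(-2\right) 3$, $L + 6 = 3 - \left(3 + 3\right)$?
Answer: $\frac{1}{13225} \approx 7.5614 \cdot 10^{-5}$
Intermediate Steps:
$L = -9$ ($L = -6 + \left(3 - \left(3 + 3\right)\right) = -6 + \left(3 - 6\right) = -6 - 3 = -9$)
$Q = 54$ ($Q = \left(-9\right) \left(-2\right) 3 = 18 \cdot 3 = 54$)
$r{\left(G \right)} = \left(7 + 2 G\right)^{2}$ ($r{\left(G \right)} = \left(\left(G + G\right) + 7\right)^{2} = \left(2 G + 7\right)^{2} = \left(7 + 2 G\right)^{2}$)
$\frac{1}{r{\left(Q \right)}} = \frac{1}{\left(7 + 2 \cdot 54\right)^{2}} = \frac{1}{\left(7 + 108\right)^{2}} = \frac{1}{115^{2}} = \frac{1}{13225}$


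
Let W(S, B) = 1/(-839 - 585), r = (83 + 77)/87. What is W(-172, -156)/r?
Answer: -87/227840 ≈ -0.00038185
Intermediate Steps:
r = 160/87 (r = 160*(1/87) = 160/87 ≈ 1.8391)
W(S, B) = -1/1424 (W(S, B) = 1/(-1424) = -1/1424)
W(-172, -156)/r = -1/(1424*160/87) = -1/1424*87/160 = -87/227840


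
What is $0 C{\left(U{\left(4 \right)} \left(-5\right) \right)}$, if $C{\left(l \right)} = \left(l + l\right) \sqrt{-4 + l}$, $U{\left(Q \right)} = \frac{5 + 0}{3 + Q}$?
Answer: $0$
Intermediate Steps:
$U{\left(Q \right)} = \frac{5}{3 + Q}$
$C{\left(l \right)} = 2 l \sqrt{-4 + l}$
$0 C{\left(U{\left(4 \right)} \left(-5\right) \right)} = 0 \cdot 2 \frac{5}{3 + 4} \left(-5\right) \sqrt{-4 + \frac{5}{3 + 4} \left(-5\right)} = 0 \cdot 2 \cdot \frac{5}{7} \left(-5\right) \sqrt{-4 + \frac{5}{7} \left(-5\right)} = 0 \cdot 2 \left(- \frac{25}{7}\right) \sqrt{-4 - \frac{25}{7}} = 0 \cdot 2 \left(- \frac{25}{7}\right) \sqrt{- \frac{53}{7}} = 0 \cdot 2 \left(- \frac{25}{7}\right) \frac{i \sqrt{371}}{7} = 0 \left(- \frac{50 i \sqrt{371}}{49}\right) = 0$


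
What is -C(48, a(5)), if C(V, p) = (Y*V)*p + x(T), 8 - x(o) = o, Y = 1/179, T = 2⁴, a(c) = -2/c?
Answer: 7256/895 ≈ 8.1073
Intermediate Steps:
T = 16
Y = 1/179 ≈ 0.0055866
x(o) = 8 - o
C(V, p) = -8 + V*p/179 (C(V, p) = (V/179)*p + (8 - 1*16) = V*p/179 + (8 - 16) = V*p/179 - 8 = -8 + V*p/179)
-C(48, a(5)) = -(-8 + (1/179)*48*(-2/5)) = -(-8 + (1/179)*48*(-2*⅕)) = -(-8 + (1/179)*48*(-⅖)) = -(-8 - 96/895) = -1*(-7256/895) = 7256/895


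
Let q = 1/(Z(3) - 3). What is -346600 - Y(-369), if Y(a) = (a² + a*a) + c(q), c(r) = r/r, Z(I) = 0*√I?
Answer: -618923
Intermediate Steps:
Z(I) = 0
q = -⅓ (q = 1/(0 - 3) = 1/(-3) = -⅓ ≈ -0.33333)
c(r) = 1
Y(a) = 1 + 2*a² (Y(a) = (a² + a*a) + 1 = (a² + a²) + 1 = 2*a² + 1 = 1 + 2*a²)
-346600 - Y(-369) = -346600 - (1 + 2*(-369)²) = -346600 - (1 + 2*136161) = -346600 - (1 + 272322) = -346600 - 1*272323 = -346600 - 272323 = -618923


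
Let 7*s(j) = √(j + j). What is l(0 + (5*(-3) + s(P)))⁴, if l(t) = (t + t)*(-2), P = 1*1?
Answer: 31150829824/2401 - 169374720*√2/343 ≈ 1.2276e+7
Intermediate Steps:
P = 1
s(j) = √2*√j/7 (s(j) = √(j + j)/7 = √(2*j)/7 = (√2*√j)/7 = √2*√j/7)
l(t) = -4*t (l(t) = (2*t)*(-2) = -4*t)
l(0 + (5*(-3) + s(P)))⁴ = (-4*(0 + (5*(-3) + √2*√1/7)))⁴ = (-4*(0 + (-15 + (⅐)*√2*1)))⁴ = (-4*(0 + (-15 + √2/7)))⁴ = (-4*(-15 + √2/7))⁴ = (60 - 4*√2/7)⁴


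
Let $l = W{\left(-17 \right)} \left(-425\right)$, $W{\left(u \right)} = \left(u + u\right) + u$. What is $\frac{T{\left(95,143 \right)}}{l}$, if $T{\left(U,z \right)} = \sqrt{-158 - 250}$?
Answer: $\frac{2 i \sqrt{102}}{21675} \approx 0.0009319 i$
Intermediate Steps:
$W{\left(u \right)} = 3 u$ ($W{\left(u \right)} = 2 u + u = 3 u$)
$T{\left(U,z \right)} = 2 i \sqrt{102}$ ($T{\left(U,z \right)} = \sqrt{-408} = 2 i \sqrt{102}$)
$l = 21675$ ($l = 3 \left(-17\right) \left(-425\right) = \left(-51\right) \left(-425\right) = 21675$)
$\frac{T{\left(95,143 \right)}}{l} = \frac{2 i \sqrt{102}}{21675}$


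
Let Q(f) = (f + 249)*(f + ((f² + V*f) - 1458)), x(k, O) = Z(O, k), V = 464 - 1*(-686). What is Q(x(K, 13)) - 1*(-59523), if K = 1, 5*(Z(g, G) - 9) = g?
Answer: 399257687/125 ≈ 3.1941e+6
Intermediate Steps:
Z(g, G) = 9 + g/5
V = 1150 (V = 464 + 686 = 1150)
x(k, O) = 9 + O/5
Q(f) = (249 + f)*(-1458 + f² + 1151*f) (Q(f) = (f + 249)*(f + ((f² + 1150*f) - 1458)) = (249 + f)*(f + (-1458 + f² + 1150*f)) = (249 + f)*(-1458 + f² + 1151*f))
Q(x(K, 13)) - 1*(-59523) = (-363042 + (9 + (⅕)*13)³ + 1400*(9 + (⅕)*13)² + 285141*(9 + (⅕)*13)) - 1*(-59523) = (-363042 + (9 + 13/5)³ + 1400*(9 + 13/5)² + 285141*(9 + 13/5)) + 59523 = (-363042 + (58/5)³ + 1400*(58/5)² + 285141*(58/5)) + 59523 = (-363042 + 195112/125 + 1400*(3364/25) + 16538178/5) + 59523 = (-363042 + 195112/125 + 188384 + 16538178/5) + 59523 = 391817312/125 + 59523 = 399257687/125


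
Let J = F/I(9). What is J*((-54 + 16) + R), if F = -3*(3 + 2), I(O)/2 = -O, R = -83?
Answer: -605/6 ≈ -100.83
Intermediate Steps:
I(O) = -2*O (I(O) = 2*(-O) = -2*O)
F = -15 (F = -3*5 = -15)
J = ⅚ (J = -15/((-2*9)) = -15/(-18) = -15*(-1/18) = ⅚ ≈ 0.83333)
J*((-54 + 16) + R) = 5*((-54 + 16) - 83)/6 = 5*(-38 - 83)/6 = (⅚)*(-121) = -605/6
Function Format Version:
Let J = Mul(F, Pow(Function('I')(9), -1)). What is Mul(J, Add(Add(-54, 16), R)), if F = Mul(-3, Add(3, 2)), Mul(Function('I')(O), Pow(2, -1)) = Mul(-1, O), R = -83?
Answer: Rational(-605, 6) ≈ -100.83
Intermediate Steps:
Function('I')(O) = Mul(-2, O) (Function('I')(O) = Mul(2, Mul(-1, O)) = Mul(-2, O))
F = -15 (F = Mul(-3, 5) = -15)
J = Rational(5, 6) (J = Mul(-15, Pow(Mul(-2, 9), -1)) = Mul(-15, Pow(-18, -1)) = Mul(-15, Rational(-1, 18)) = Rational(5, 6) ≈ 0.83333)
Mul(J, Add(Add(-54, 16), R)) = Mul(Rational(5, 6), Add(Add(-54, 16), -83)) = Mul(Rational(5, 6), Add(-38, -83)) = Mul(Rational(5, 6), -121) = Rational(-605, 6)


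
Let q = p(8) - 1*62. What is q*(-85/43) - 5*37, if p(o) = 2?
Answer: -2855/43 ≈ -66.395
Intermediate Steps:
q = -60 (q = 2 - 1*62 = 2 - 62 = -60)
q*(-85/43) - 5*37 = -(-5100)/43 - 5*37 = -(-5100)/43 - 185 = -60*(-85/43) - 185 = 5100/43 - 185 = -2855/43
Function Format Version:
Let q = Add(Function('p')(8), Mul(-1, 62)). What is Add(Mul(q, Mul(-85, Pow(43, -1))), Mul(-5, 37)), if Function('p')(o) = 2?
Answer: Rational(-2855, 43) ≈ -66.395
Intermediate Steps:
q = -60 (q = Add(2, Mul(-1, 62)) = Add(2, -62) = -60)
Add(Mul(q, Mul(-85, Pow(43, -1))), Mul(-5, 37)) = Add(Mul(-60, Mul(-85, Pow(43, -1))), Mul(-5, 37)) = Add(Mul(-60, Mul(-85, Rational(1, 43))), -185) = Add(Mul(-60, Rational(-85, 43)), -185) = Add(Rational(5100, 43), -185) = Rational(-2855, 43)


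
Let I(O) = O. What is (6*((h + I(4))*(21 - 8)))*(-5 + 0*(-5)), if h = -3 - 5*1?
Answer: 1560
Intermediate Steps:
h = -8 (h = -3 - 5 = -8)
(6*((h + I(4))*(21 - 8)))*(-5 + 0*(-5)) = (6*((-8 + 4)*(21 - 8)))*(-5 + 0*(-5)) = (6*(-4*13))*(-5 + 0) = (6*(-52))*(-5) = -312*(-5) = 1560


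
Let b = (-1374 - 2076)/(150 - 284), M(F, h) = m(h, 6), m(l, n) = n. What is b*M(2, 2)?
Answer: 10350/67 ≈ 154.48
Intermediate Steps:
M(F, h) = 6
b = 1725/67 (b = -3450/(-134) = -3450*(-1/134) = 1725/67 ≈ 25.746)
b*M(2, 2) = (1725/67)*6 = 10350/67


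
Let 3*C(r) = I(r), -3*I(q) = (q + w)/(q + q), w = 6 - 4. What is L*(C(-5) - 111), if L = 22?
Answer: -36641/15 ≈ -2442.7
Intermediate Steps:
w = 2
I(q) = -(2 + q)/(6*q) (I(q) = -(q + 2)/(3*(q + q)) = -(2 + q)/(3*(2*q)) = -(2 + q)*1/(2*q)/3 = -(2 + q)/(6*q))
C(r) = (-2 - r)/(18*r) (C(r) = ((-2 - r)/(6*r))/3 = (-2 - r)/(18*r))
L*(C(-5) - 111) = 22*((1/18)*(-2 - 1*(-5))/(-5) - 111) = 22*((1/18)*(-1/5)*(-2 + 5) - 111) = 22*((1/18)*(-1/5)*3 - 111) = 22*(-1/30 - 111) = 22*(-3331/30) = -36641/15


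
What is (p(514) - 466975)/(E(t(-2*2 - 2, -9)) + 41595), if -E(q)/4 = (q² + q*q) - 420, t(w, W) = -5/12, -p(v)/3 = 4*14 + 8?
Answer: -8409006/778925 ≈ -10.796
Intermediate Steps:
p(v) = -192 (p(v) = -3*(4*14 + 8) = -3*(56 + 8) = -3*64 = -192)
t(w, W) = -5/12 (t(w, W) = -5*1/12 = -5/12)
E(q) = 1680 - 8*q² (E(q) = -4*((q² + q*q) - 420) = -4*((q² + q²) - 420) = -4*(2*q² - 420) = -4*(-420 + 2*q²) = 1680 - 8*q²)
(p(514) - 466975)/(E(t(-2*2 - 2, -9)) + 41595) = (-192 - 466975)/((1680 - 8*(-5/12)²) + 41595) = -467167/((1680 - 8*25/144) + 41595) = -467167/((1680 - 25/18) + 41595) = -467167/(30215/18 + 41595) = -467167/778925/18 = -467167*18/778925 = -8409006/778925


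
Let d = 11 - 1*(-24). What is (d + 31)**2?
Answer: 4356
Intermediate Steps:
d = 35 (d = 11 + 24 = 35)
(d + 31)**2 = (35 + 31)**2 = 66**2 = 4356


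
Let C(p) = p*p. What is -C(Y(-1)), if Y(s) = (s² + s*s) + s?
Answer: -1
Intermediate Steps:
Y(s) = s + 2*s² (Y(s) = (s² + s²) + s = 2*s² + s = s + 2*s²)
C(p) = p²
-C(Y(-1)) = -(-(1 + 2*(-1)))² = -(-(1 - 2))² = -(-1*(-1))² = -1*1² = -1*1 = -1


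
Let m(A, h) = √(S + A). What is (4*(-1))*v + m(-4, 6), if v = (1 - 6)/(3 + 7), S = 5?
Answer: 3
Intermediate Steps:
m(A, h) = √(5 + A)
v = -½ (v = -5/10 = -5*⅒ = -½ ≈ -0.50000)
(4*(-1))*v + m(-4, 6) = (4*(-1))*(-½) + √(5 - 4) = -4*(-½) + √1 = 2 + 1 = 3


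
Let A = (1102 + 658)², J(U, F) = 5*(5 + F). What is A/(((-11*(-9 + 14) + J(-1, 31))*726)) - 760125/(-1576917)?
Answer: 90975931/2628195 ≈ 34.615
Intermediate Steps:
J(U, F) = 25 + 5*F
A = 3097600 (A = 1760² = 3097600)
A/(((-11*(-9 + 14) + J(-1, 31))*726)) - 760125/(-1576917) = 3097600/(((-11*(-9 + 14) + (25 + 5*31))*726)) - 760125/(-1576917) = 3097600/(((-11*5 + (25 + 155))*726)) - 760125*(-1/1576917) = 3097600/(((-55 + 180)*726)) + 253375/525639 = 3097600/((125*726)) + 253375/525639 = 3097600/90750 + 253375/525639 = 3097600*(1/90750) + 253375/525639 = 512/15 + 253375/525639 = 90975931/2628195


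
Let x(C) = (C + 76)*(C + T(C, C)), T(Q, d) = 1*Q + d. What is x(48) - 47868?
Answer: -30012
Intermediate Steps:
T(Q, d) = Q + d
x(C) = 3*C*(76 + C) (x(C) = (C + 76)*(C + (C + C)) = (76 + C)*(C + 2*C) = (76 + C)*(3*C) = 3*C*(76 + C))
x(48) - 47868 = 3*48*(76 + 48) - 47868 = 3*48*124 - 47868 = 17856 - 47868 = -30012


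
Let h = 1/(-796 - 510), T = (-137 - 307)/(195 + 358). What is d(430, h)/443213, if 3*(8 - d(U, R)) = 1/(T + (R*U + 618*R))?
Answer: 14274005/770797046856 ≈ 1.8519e-5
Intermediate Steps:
T = -444/553 ≈ -0.80289
h = -1/1306 (h = 1/(-1306) = -1/1306 ≈ -0.00076570)
d(U, R) = 8 - 1/(3*(-444/553 + 618*R + R*U)) (d(U, R) = 8 - 1/(3*(-444/553 + (R*U + 618*R))) = 8 - 1/(3*(-444/553 + (618*R + R*U))) = 8 - 1/(3*(-444/553 + 618*R + R*U)))
d(430, h)/443213 = ((-11209 + 8202096*(-1/1306) + 13272*(-1/1306)*430)/(3*(-444 + 341754*(-1/1306) + 553*(-1/1306)*430)))/443213 = ((-11209 - 4101048/653 - 2853480/653)/(3*(-444 - 170877/653 - 118895/653)))*(1/443213) = ((⅓)*(-14274005/653)/(-579704/653))*(1/443213) = ((⅓)*(-653/579704)*(-14274005/653))*(1/443213) = (14274005/1739112)*(1/443213) = 14274005/770797046856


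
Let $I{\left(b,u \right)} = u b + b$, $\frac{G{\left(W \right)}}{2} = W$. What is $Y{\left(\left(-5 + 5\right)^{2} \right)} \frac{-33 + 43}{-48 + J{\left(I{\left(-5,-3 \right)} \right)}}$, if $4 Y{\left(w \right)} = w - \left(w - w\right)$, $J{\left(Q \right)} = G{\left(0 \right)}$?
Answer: $0$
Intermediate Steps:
$G{\left(W \right)} = 2 W$
$I{\left(b,u \right)} = b + b u$ ($I{\left(b,u \right)} = b u + b = b + b u$)
$J{\left(Q \right)} = 0$ ($J{\left(Q \right)} = 2 \cdot 0 = 0$)
$Y{\left(w \right)} = \frac{w}{4}$ ($Y{\left(w \right)} = \frac{w - \left(w - w\right)}{4} = \frac{w - 0}{4} = \frac{w + 0}{4} = \frac{w}{4}$)
$Y{\left(\left(-5 + 5\right)^{2} \right)} \frac{-33 + 43}{-48 + J{\left(I{\left(-5,-3 \right)} \right)}} = \frac{\left(-5 + 5\right)^{2}}{4} \frac{-33 + 43}{-48 + 0} = \frac{0^{2}}{4} \frac{10}{-48} = \frac{1}{4} \cdot 0 \cdot 10 \left(- \frac{1}{48}\right) = 0 \left(- \frac{5}{24}\right) = 0$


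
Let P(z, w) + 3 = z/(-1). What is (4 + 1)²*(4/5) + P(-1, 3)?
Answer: 18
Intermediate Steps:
P(z, w) = -3 - z (P(z, w) = -3 + z/(-1) = -3 + z*(-1) = -3 - z)
(4 + 1)²*(4/5) + P(-1, 3) = (4 + 1)²*(4/5) + (-3 - 1*(-1)) = 5²*(4*(⅕)) + (-3 + 1) = 25*(⅘) - 2 = 20 - 2 = 18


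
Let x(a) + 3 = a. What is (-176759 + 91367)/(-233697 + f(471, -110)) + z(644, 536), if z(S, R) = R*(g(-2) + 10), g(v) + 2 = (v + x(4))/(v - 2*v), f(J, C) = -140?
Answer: 940110132/233837 ≈ 4020.4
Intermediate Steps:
x(a) = -3 + a
g(v) = -2 - (1 + v)/v (g(v) = -2 + (v + (-3 + 4))/(v - 2*v) = -2 + (v + 1)/((-v)) = -2 + (1 + v)*(-1/v) = -2 - (1 + v)/v)
z(S, R) = 15*R/2 (z(S, R) = R*((-3 - 1/(-2)) + 10) = R*((-3 - 1*(-½)) + 10) = R*((-3 + ½) + 10) = R*(-5/2 + 10) = R*(15/2) = 15*R/2)
(-176759 + 91367)/(-233697 + f(471, -110)) + z(644, 536) = (-176759 + 91367)/(-233697 - 140) + (15/2)*536 = -85392/(-233837) + 4020 = -85392*(-1/233837) + 4020 = 85392/233837 + 4020 = 940110132/233837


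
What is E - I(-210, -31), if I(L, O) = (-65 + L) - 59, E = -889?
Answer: -555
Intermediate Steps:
I(L, O) = -124 + L
E - I(-210, -31) = -889 - (-124 - 210) = -889 - 1*(-334) = -889 + 334 = -555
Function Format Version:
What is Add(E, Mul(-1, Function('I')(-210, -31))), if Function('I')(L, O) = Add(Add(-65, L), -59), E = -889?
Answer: -555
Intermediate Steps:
Function('I')(L, O) = Add(-124, L)
Add(E, Mul(-1, Function('I')(-210, -31))) = Add(-889, Mul(-1, Add(-124, -210))) = Add(-889, Mul(-1, -334)) = Add(-889, 334) = -555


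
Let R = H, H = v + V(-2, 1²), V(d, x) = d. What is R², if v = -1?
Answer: 9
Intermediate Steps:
H = -3 (H = -1 - 2 = -3)
R = -3
R² = (-3)² = 9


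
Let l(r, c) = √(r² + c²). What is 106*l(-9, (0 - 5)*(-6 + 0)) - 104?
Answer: -104 + 318*√109 ≈ 3216.0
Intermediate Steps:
l(r, c) = √(c² + r²)
106*l(-9, (0 - 5)*(-6 + 0)) - 104 = 106*√(((0 - 5)*(-6 + 0))² + (-9)²) - 104 = 106*√((-5*(-6))² + 81) - 104 = 106*√(30² + 81) - 104 = 106*√(900 + 81) - 104 = 106*√981 - 104 = 106*(3*√109) - 104 = 318*√109 - 104 = -104 + 318*√109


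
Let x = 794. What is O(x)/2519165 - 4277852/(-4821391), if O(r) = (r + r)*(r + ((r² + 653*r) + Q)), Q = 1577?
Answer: 8825469918755992/12145879458515 ≈ 726.62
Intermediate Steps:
O(r) = 2*r*(1577 + r² + 654*r) (O(r) = (r + r)*(r + ((r² + 653*r) + 1577)) = (2*r)*(r + (1577 + r² + 653*r)) = (2*r)*(1577 + r² + 654*r) = 2*r*(1577 + r² + 654*r))
O(x)/2519165 - 4277852/(-4821391) = (2*794*(1577 + 794² + 654*794))/2519165 - 4277852/(-4821391) = (2*794*(1577 + 630436 + 519276))*(1/2519165) - 4277852*(-1/4821391) = (2*794*1151289)*(1/2519165) + 4277852/4821391 = 1828246932*(1/2519165) + 4277852/4821391 = 1828246932/2519165 + 4277852/4821391 = 8825469918755992/12145879458515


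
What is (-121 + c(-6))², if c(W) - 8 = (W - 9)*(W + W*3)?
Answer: 61009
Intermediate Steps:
c(W) = 8 + 4*W*(-9 + W) (c(W) = 8 + (W - 9)*(W + W*3) = 8 + (-9 + W)*(W + 3*W) = 8 + (-9 + W)*(4*W) = 8 + 4*W*(-9 + W))
(-121 + c(-6))² = (-121 + (8 - 36*(-6) + 4*(-6)²))² = (-121 + (8 + 216 + 4*36))² = (-121 + (8 + 216 + 144))² = (-121 + 368)² = 247² = 61009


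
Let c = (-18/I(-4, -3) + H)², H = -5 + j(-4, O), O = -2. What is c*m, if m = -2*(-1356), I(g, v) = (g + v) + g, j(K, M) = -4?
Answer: 17793432/121 ≈ 1.4705e+5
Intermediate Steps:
I(g, v) = v + 2*g
H = -9 (H = -5 - 4 = -9)
m = 2712
c = 6561/121 (c = (-18/(-3 + 2*(-4)) - 9)² = (-18/(-3 - 8) - 9)² = (-18/(-11) - 9)² = (-18*(-1/11) - 9)² = (18/11 - 9)² = (-81/11)² = 6561/121 ≈ 54.223)
c*m = (6561/121)*2712 = 17793432/121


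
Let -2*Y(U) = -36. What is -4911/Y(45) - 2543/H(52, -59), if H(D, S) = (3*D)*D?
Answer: -738589/2704 ≈ -273.15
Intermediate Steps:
Y(U) = 18 (Y(U) = -1/2*(-36) = 18)
H(D, S) = 3*D**2
-4911/Y(45) - 2543/H(52, -59) = -4911/18 - 2543/(3*52**2) = -4911*1/18 - 2543/(3*2704) = -1637/6 - 2543/8112 = -738589/2704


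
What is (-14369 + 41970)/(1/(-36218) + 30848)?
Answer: 999653018/1117252863 ≈ 0.89474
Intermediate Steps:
(-14369 + 41970)/(1/(-36218) + 30848) = 27601/(-1/36218 + 30848) = 27601/(1117252863/36218) = 27601*(36218/1117252863) = 999653018/1117252863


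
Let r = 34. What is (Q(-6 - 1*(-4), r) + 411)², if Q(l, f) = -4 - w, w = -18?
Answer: 180625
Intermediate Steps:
Q(l, f) = 14 (Q(l, f) = -4 - 1*(-18) = -4 + 18 = 14)
(Q(-6 - 1*(-4), r) + 411)² = (14 + 411)² = 425² = 180625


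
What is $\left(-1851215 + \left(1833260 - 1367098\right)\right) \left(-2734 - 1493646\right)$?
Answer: $2072565608140$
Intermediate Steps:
$\left(-1851215 + \left(1833260 - 1367098\right)\right) \left(-2734 - 1493646\right) = \left(-1851215 + \left(1833260 - 1367098\right)\right) \left(-1496380\right) = \left(-1851215 + 466162\right) \left(-1496380\right) = \left(-1385053\right) \left(-1496380\right) = 2072565608140$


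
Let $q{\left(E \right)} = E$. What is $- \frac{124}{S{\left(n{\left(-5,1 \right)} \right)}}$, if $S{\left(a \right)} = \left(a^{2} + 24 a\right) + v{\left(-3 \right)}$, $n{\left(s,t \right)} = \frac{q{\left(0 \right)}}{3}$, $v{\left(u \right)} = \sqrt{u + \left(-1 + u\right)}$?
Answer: $\frac{124 i \sqrt{7}}{7} \approx 46.868 i$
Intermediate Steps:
$v{\left(u \right)} = \sqrt{-1 + 2 u}$
$n{\left(s,t \right)} = 0$ ($n{\left(s,t \right)} = \frac{0}{3} = 0 \cdot \frac{1}{3} = 0$)
$S{\left(a \right)} = a^{2} + 24 a + i \sqrt{7}$ ($S{\left(a \right)} = \left(a^{2} + 24 a\right) + \sqrt{-1 + 2 \left(-3\right)} = \left(a^{2} + 24 a\right) + \sqrt{-1 - 6} = \left(a^{2} + 24 a\right) + \sqrt{-7} = \left(a^{2} + 24 a\right) + i \sqrt{7} = a^{2} + 24 a + i \sqrt{7}$)
$- \frac{124}{S{\left(n{\left(-5,1 \right)} \right)}} = - \frac{124}{0^{2} + 24 \cdot 0 + i \sqrt{7}} = - \frac{124}{0 + 0 + i \sqrt{7}} = - \frac{124}{i \sqrt{7}} = - 124 \left(- \frac{i \sqrt{7}}{7}\right) = \frac{124 i \sqrt{7}}{7}$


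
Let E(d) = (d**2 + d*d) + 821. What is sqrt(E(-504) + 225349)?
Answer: 3*sqrt(81578) ≈ 856.86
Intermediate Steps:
E(d) = 821 + 2*d**2 (E(d) = (d**2 + d**2) + 821 = 2*d**2 + 821 = 821 + 2*d**2)
sqrt(E(-504) + 225349) = sqrt((821 + 2*(-504)**2) + 225349) = sqrt((821 + 2*254016) + 225349) = sqrt((821 + 508032) + 225349) = sqrt(508853 + 225349) = sqrt(734202) = 3*sqrt(81578)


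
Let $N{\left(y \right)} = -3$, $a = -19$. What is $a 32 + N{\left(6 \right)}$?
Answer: $-611$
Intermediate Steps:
$a 32 + N{\left(6 \right)} = \left(-19\right) 32 - 3 = -608 - 3 = -611$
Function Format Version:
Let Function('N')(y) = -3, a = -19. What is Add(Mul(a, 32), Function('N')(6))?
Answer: -611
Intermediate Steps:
Add(Mul(a, 32), Function('N')(6)) = Add(Mul(-19, 32), -3) = Add(-608, -3) = -611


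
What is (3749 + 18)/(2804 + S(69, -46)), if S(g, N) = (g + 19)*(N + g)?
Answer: 3767/4828 ≈ 0.78024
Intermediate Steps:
S(g, N) = (19 + g)*(N + g)
(3749 + 18)/(2804 + S(69, -46)) = (3749 + 18)/(2804 + (69² + 19*(-46) + 19*69 - 46*69)) = 3767/(2804 + (4761 - 874 + 1311 - 3174)) = 3767/(2804 + 2024) = 3767/4828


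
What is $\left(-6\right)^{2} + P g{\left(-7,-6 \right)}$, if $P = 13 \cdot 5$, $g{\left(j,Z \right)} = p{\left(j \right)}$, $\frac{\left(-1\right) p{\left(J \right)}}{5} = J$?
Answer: $2311$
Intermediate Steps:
$p{\left(J \right)} = - 5 J$
$g{\left(j,Z \right)} = - 5 j$
$P = 65$
$\left(-6\right)^{2} + P g{\left(-7,-6 \right)} = \left(-6\right)^{2} + 65 \left(\left(-5\right) \left(-7\right)\right) = 36 + 65 \cdot 35 = 36 + 2275 = 2311$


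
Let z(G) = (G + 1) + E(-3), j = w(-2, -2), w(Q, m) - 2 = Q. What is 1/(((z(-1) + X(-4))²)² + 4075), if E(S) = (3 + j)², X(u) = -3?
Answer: 1/5371 ≈ 0.00018619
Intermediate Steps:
w(Q, m) = 2 + Q
j = 0 (j = 2 - 2 = 0)
E(S) = 9 (E(S) = (3 + 0)² = 3² = 9)
z(G) = 10 + G (z(G) = (G + 1) + 9 = (1 + G) + 9 = 10 + G)
1/(((z(-1) + X(-4))²)² + 4075) = 1/((((10 - 1) - 3)²)² + 4075) = 1/(((9 - 3)²)² + 4075) = 1/((6²)² + 4075) = 1/(36² + 4075) = 1/(1296 + 4075) = 1/5371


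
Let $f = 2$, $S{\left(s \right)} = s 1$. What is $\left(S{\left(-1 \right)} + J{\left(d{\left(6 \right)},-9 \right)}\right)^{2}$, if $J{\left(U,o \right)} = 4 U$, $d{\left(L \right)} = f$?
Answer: $49$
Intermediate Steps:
$S{\left(s \right)} = s$
$d{\left(L \right)} = 2$
$\left(S{\left(-1 \right)} + J{\left(d{\left(6 \right)},-9 \right)}\right)^{2} = \left(-1 + 4 \cdot 2\right)^{2} = \left(-1 + 8\right)^{2} = 7^{2} = 49$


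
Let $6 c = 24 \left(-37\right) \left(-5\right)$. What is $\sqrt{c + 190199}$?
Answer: $\sqrt{190939} \approx 436.97$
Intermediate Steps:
$c = 740$ ($c = \frac{24 \left(-37\right) \left(-5\right)}{6} = \frac{\left(-888\right) \left(-5\right)}{6} = \frac{1}{6} \cdot 4440 = 740$)
$\sqrt{c + 190199} = \sqrt{740 + 190199} = \sqrt{190939}$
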